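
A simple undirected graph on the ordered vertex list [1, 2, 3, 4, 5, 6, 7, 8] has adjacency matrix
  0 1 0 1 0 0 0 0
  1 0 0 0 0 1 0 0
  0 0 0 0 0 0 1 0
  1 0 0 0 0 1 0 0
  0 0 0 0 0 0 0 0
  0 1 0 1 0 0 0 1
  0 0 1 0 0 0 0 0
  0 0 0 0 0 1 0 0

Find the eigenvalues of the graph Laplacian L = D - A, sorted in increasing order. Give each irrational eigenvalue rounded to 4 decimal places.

With the vertex order [1, 2, 3, 4, 5, 6, 7, 8], the degrees are [2, 2, 1, 2, 0, 3, 1, 1], giving D = diag(2, 2, 1, 2, 0, 3, 1, 1) and L = D - A. L is symmetric positive semidefinite, so every eigenvalue is real and nonnegative. The 3 zero eigenvalues correspond to the 3 connected components.

[0, 0, 0, 0.8299, 2, 2, 2.6889, 4.4812]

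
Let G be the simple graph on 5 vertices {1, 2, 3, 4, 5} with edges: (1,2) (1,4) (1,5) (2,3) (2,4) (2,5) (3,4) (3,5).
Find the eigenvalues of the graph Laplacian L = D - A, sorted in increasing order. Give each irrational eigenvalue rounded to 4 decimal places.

[0, 3, 3, 5, 5]

Each diagonal entry of L is the vertex degree and each off-diagonal entry is -1 where an edge is present, 0 otherwise; in the order [1, 2, 3, 4, 5] the diagonal is [3, 4, 3, 3, 3]. L is symmetric positive semidefinite, so every eigenvalue is real and nonnegative.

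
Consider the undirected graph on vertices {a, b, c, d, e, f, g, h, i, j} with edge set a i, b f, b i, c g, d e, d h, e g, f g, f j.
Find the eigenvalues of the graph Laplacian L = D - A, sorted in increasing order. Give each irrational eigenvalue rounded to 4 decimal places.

[0, 0.1487, 0.3820, 0.6496, 1.3820, 1.4400, 2.6180, 3.0561, 3.6180, 4.7056]

Each diagonal entry of L is the vertex degree and each off-diagonal entry is -1 where an edge is present, 0 otherwise; in the order [a, b, c, d, e, f, g, h, i, j] the diagonal is [1, 2, 1, 2, 2, 3, 3, 1, 2, 1]. The multiplicity of 0 as a Laplacian eigenvalue equals the number of connected components. The single zero eigenvalue shows the graph is connected. There is one zero in the spectrum, matching the 1 component. By the matrix-tree theorem the graph has (1/10) * product of the nonzero eigenvalues = 1 spanning tree.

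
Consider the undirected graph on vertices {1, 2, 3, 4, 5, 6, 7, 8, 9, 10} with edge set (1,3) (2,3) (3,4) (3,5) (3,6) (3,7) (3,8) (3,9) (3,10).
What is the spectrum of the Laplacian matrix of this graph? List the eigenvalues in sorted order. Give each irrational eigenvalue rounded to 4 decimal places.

Each diagonal entry of L is the vertex degree and each off-diagonal entry is -1 where an edge is present, 0 otherwise; in the order [1, 2, 3, 4, 5, 6, 7, 8, 9, 10] the diagonal is [1, 1, 9, 1, 1, 1, 1, 1, 1, 1]. The multiplicity of 0 as a Laplacian eigenvalue equals the number of connected components. The single zero eigenvalue shows the graph is connected. There is one zero in the spectrum, matching the 1 component. The largest eigenvalue, 10, is at most the vertex count 10.

[0, 1, 1, 1, 1, 1, 1, 1, 1, 10]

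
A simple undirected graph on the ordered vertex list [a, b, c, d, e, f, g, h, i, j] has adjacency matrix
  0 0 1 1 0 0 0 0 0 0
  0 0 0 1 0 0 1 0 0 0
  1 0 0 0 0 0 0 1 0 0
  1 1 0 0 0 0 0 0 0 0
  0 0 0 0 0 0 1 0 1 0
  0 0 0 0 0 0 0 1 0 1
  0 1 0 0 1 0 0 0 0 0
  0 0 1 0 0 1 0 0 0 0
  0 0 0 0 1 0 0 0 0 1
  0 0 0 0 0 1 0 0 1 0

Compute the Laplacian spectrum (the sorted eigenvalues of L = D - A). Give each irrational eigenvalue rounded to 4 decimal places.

[0, 0.3820, 0.3820, 1.3820, 1.3820, 2.6180, 2.6180, 3.6180, 3.6180, 4]

Each diagonal entry of L is the vertex degree and each off-diagonal entry is -1 where an edge is present, 0 otherwise; in the order [a, b, c, d, e, f, g, h, i, j] the diagonal is [2, 2, 2, 2, 2, 2, 2, 2, 2, 2]. Diagonalising L (or applying a numerical eigensolver to the 10x10 matrix) gives the spectrum above. The eigenvalues sum to 20, which equals trace(L) = 2|E|. The largest eigenvalue, 4, is at most the vertex count 10.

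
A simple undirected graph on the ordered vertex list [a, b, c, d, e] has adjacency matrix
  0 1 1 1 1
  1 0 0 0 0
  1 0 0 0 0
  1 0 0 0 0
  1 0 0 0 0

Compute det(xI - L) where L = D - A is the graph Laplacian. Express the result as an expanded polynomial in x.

Each diagonal entry of L is the vertex degree and each off-diagonal entry is -1 where an edge is present, 0 otherwise; in the order [a, b, c, d, e] the diagonal is [4, 1, 1, 1, 1]. Computing det(xI - L) by cofactor expansion (or equivalently via sum-over-permutations) gives x^5 - 8x^4 + 18x^3 - 16x^2 + 5x. Since p(0) = det(-L) = 0, x divides p(x).

x^5 - 8x^4 + 18x^3 - 16x^2 + 5x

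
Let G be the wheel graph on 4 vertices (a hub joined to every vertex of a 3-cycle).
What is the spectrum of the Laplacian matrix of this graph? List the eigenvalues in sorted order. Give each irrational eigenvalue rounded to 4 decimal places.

The graph has 4 vertices and degree multiset [3, 3, 3, 3]; D is the diagonal matrix of degrees and L = D - A. Since every row of L sums to 0, the all-ones vector is in the kernel and 0 is an eigenvalue. There is one zero in the spectrum, matching the 1 component.

[0, 4, 4, 4]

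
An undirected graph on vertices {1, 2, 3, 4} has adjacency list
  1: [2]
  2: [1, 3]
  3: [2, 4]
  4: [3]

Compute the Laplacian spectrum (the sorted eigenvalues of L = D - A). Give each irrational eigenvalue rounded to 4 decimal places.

[0, 0.5858, 2, 3.4142]

With the vertex order [1, 2, 3, 4], the degrees are [1, 2, 2, 1], giving D = diag(1, 2, 2, 1) and L = D - A. L is symmetric positive semidefinite, so every eigenvalue is real and nonnegative. The largest eigenvalue, 3.4142, is at most the vertex count 4. By the matrix-tree theorem the graph has (1/4) * product of the nonzero eigenvalues = 1 spanning tree.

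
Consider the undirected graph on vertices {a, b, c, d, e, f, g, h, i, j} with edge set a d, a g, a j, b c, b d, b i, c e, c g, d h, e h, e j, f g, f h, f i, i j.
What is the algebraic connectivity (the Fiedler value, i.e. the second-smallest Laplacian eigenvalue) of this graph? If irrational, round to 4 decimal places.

Reading degrees in the order [a, b, c, d, e, f, g, h, i, j] gives [3, 3, 3, 3, 3, 3, 3, 3, 3, 3]; set D = diag(3, 3, 3, 3, 3, 3, 3, 3, 3, 3) and form L = D - A. The smallest Laplacian eigenvalue is always 0. The next one, lambda_2 = 2, measures how hard the graph is to disconnect: larger values mean better connectivity. There is one zero in the spectrum, matching the 1 component.

2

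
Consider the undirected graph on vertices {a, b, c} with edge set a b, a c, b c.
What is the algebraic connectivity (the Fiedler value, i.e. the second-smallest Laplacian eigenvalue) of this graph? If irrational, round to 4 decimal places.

Reading degrees in the order [a, b, c] gives [2, 2, 2]; set D = diag(2, 2, 2) and form L = D - A. The sorted Laplacian eigenvalues are [0, 3, 3]; the algebraic connectivity is the second entry, 3. The eigenvalues sum to 6, which equals trace(L) = 2|E|. The largest eigenvalue, 3, is at most the vertex count 3.

3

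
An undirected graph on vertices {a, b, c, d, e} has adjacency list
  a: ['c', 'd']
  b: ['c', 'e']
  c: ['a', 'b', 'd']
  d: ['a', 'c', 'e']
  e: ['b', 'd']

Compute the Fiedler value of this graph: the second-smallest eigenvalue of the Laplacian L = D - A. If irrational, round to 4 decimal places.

1.3820

With the vertex order [a, b, c, d, e], the degrees are [2, 2, 3, 3, 2], giving D = diag(2, 2, 3, 3, 2) and L = D - A. The sorted Laplacian eigenvalues are [0, 1.3820, 2.3820, 3.6180, 4.6180]; the algebraic connectivity is the second entry, 1.3820.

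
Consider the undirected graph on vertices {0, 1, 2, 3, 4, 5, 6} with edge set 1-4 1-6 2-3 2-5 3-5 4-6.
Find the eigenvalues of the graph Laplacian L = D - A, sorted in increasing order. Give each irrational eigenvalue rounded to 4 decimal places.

[0, 0, 0, 3, 3, 3, 3]

With the vertex order [0, 1, 2, 3, 4, 5, 6], the degrees are [0, 2, 2, 2, 2, 2, 2], giving D = diag(0, 2, 2, 2, 2, 2, 2) and L = D - A. Diagonalising L (or applying a numerical eigensolver to the 7x7 matrix) gives the spectrum above. The 3 zero eigenvalues correspond to the 3 connected components. The largest eigenvalue, 3, is at most the vertex count 7. There are 3 zeros in the spectrum, matching the 3 components.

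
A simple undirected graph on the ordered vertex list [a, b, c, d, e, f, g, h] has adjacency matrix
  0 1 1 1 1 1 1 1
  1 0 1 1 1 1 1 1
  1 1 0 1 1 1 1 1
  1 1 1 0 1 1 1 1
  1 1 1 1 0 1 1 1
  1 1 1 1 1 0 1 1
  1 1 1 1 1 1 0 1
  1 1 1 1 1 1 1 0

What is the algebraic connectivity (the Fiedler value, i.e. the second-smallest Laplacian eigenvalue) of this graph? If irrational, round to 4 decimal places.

Reading degrees in the order [a, b, c, d, e, f, g, h] gives [7, 7, 7, 7, 7, 7, 7, 7]; set D = diag(7, 7, 7, 7, 7, 7, 7, 7) and form L = D - A. The smallest Laplacian eigenvalue is always 0. The next one, lambda_2 = 8, measures how hard the graph is to disconnect: larger values mean better connectivity. The eigenvalues sum to 56, which equals trace(L) = 2|E|. There is one zero in the spectrum, matching the 1 component.

8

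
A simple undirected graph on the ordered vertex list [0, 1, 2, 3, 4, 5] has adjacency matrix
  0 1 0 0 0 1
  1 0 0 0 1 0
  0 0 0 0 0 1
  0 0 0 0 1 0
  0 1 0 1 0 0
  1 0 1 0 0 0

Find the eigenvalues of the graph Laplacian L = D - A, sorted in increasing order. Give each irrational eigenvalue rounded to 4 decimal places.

[0, 0.2679, 1, 2, 3, 3.7321]

Reading degrees in the order [0, 1, 2, 3, 4, 5] gives [2, 2, 1, 1, 2, 2]; set D = diag(2, 2, 1, 1, 2, 2) and form L = D - A. The multiplicity of 0 as a Laplacian eigenvalue equals the number of connected components. The single zero eigenvalue shows the graph is connected. The eigenvalues sum to 10, which equals trace(L) = 2|E|.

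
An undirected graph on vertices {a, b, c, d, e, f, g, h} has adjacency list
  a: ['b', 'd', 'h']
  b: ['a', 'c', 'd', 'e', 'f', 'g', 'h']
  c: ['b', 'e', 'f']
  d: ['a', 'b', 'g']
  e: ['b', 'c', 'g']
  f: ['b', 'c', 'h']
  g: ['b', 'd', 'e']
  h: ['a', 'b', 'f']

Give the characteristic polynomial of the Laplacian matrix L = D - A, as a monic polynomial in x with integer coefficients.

x^8 - 28x^7 + 322x^6 - 1974x^5 + 6965x^4 - 14126x^3 + 15225x^2 - 6728x

Reading degrees in the order [a, b, c, d, e, f, g, h] gives [3, 7, 3, 3, 3, 3, 3, 3]; set D = diag(3, 7, 3, 3, 3, 3, 3, 3) and form L = D - A. Computing det(xI - L) by cofactor expansion (or equivalently via sum-over-permutations) gives x^8 - 28x^7 + 322x^6 - 1974x^5 + 6965x^4 - 14126x^3 + 15225x^2 - 6728x. The coefficient of x^7 equals -trace(L) = -28, matching the sum of degrees. The largest eigenvalue, 8, is at most the vertex count 8.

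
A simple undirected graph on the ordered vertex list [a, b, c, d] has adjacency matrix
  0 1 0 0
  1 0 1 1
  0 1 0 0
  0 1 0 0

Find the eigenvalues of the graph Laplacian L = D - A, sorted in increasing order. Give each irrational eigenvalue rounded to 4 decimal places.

[0, 1, 1, 4]

Reading degrees in the order [a, b, c, d] gives [1, 3, 1, 1]; set D = diag(1, 3, 1, 1) and form L = D - A. Diagonalising L (or applying a numerical eigensolver to the 4x4 matrix) gives the spectrum above.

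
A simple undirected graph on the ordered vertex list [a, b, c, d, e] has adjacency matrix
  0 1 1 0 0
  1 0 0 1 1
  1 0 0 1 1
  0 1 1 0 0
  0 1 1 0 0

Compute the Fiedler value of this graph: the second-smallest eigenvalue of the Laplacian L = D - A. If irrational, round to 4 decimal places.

2

With the vertex order [a, b, c, d, e], the degrees are [2, 3, 3, 2, 2], giving D = diag(2, 3, 3, 2, 2) and L = D - A. The sorted Laplacian eigenvalues are [0, 2, 2, 3, 5]; the algebraic connectivity is the second entry, 2. The largest eigenvalue, 5, is at most the vertex count 5.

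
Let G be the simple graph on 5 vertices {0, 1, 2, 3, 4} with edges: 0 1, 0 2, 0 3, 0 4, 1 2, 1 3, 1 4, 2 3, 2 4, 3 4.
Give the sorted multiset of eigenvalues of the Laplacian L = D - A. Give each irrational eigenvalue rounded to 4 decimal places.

Each diagonal entry of L is the vertex degree and each off-diagonal entry is -1 where an edge is present, 0 otherwise; in the order [0, 1, 2, 3, 4] the diagonal is [4, 4, 4, 4, 4]. Since every row of L sums to 0, the all-ones vector is in the kernel and 0 is an eigenvalue. The largest eigenvalue, 5, is at most the vertex count 5. There is one zero in the spectrum, matching the 1 component.

[0, 5, 5, 5, 5]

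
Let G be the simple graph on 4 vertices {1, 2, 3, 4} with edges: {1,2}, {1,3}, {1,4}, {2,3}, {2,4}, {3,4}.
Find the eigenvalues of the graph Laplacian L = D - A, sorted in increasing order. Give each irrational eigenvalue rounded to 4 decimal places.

[0, 4, 4, 4]

Reading degrees in the order [1, 2, 3, 4] gives [3, 3, 3, 3]; set D = diag(3, 3, 3, 3) and form L = D - A. Diagonalising L (or applying a numerical eigensolver to the 4x4 matrix) gives the spectrum above. The single zero eigenvalue shows the graph is connected. There is one zero in the spectrum, matching the 1 component.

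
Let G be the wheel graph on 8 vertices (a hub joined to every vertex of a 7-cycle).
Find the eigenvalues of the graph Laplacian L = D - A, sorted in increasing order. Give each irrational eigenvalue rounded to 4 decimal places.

[0, 1.7530, 1.7530, 3.4450, 3.4450, 4.8019, 4.8019, 8]

The graph has 8 vertices and degree multiset [7, 3, 3, 3, 3, 3, 3, 3]; D is the diagonal matrix of degrees and L = D - A. Diagonalising L (or applying a numerical eigensolver to the 8x8 matrix) gives the spectrum above. By the matrix-tree theorem the graph has (1/8) * product of the nonzero eigenvalues = 841 spanning trees.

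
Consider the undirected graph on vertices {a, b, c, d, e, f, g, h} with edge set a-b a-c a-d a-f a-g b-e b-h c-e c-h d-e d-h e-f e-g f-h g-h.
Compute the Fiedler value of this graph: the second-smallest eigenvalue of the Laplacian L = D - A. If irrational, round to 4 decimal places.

3

Reading degrees in the order [a, b, c, d, e, f, g, h] gives [5, 3, 3, 3, 5, 3, 3, 5]; set D = diag(5, 3, 3, 3, 5, 3, 3, 5) and form L = D - A. Computing the eigenvalues of L and sorting gives [0, 3, 3, 3, 3, 5, 5, 8]. The Fiedler value lambda_2 = 3 is strictly positive, so the graph is connected. By the matrix-tree theorem the graph has (1/8) * product of the nonzero eigenvalues = 2025 spanning trees.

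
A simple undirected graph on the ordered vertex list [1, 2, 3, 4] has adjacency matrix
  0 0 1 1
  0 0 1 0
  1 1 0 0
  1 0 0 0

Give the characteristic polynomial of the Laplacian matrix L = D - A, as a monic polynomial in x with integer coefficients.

x^4 - 6x^3 + 10x^2 - 4x

Reading degrees in the order [1, 2, 3, 4] gives [2, 1, 2, 1]; set D = diag(2, 1, 2, 1) and form L = D - A. L has integer entries, so p(x) = det(xI - L) has integer coefficients. Expanding the determinant yields x^4 - 6x^3 + 10x^2 - 4x. The constant term is 0 because L is singular (the all-ones vector lies in its kernel). There is one zero in the spectrum, matching the 1 component. By the matrix-tree theorem the graph has (1/4) * product of the nonzero eigenvalues = 1 spanning tree.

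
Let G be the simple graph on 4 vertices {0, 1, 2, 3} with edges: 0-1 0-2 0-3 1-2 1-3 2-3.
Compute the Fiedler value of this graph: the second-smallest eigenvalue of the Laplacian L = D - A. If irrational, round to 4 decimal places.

4

With the vertex order [0, 1, 2, 3], the degrees are [3, 3, 3, 3], giving D = diag(3, 3, 3, 3) and L = D - A. Computing the eigenvalues of L and sorting gives [0, 4, 4, 4]. The Fiedler value lambda_2 = 4 is strictly positive, so the graph is connected. By the matrix-tree theorem the graph has (1/4) * product of the nonzero eigenvalues = 16 spanning trees.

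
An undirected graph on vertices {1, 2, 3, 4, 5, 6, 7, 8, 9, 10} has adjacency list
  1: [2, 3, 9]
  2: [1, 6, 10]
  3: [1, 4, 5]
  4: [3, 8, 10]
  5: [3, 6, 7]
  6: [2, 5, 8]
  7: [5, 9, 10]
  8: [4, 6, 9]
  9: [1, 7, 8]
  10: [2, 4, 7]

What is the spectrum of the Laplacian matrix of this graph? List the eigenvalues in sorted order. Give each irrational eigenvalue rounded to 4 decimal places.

With the vertex order [1, 2, 3, 4, 5, 6, 7, 8, 9, 10], the degrees are [3, 3, 3, 3, 3, 3, 3, 3, 3, 3], giving D = diag(3, 3, 3, 3, 3, 3, 3, 3, 3, 3) and L = D - A. Since every row of L sums to 0, the all-ones vector is in the kernel and 0 is an eigenvalue. There is one zero in the spectrum, matching the 1 component.

[0, 2, 2, 2, 2, 2, 5, 5, 5, 5]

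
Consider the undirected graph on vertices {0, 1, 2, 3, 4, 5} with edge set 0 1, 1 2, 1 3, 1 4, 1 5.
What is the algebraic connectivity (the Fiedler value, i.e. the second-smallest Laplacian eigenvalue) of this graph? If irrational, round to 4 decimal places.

With the vertex order [0, 1, 2, 3, 4, 5], the degrees are [1, 5, 1, 1, 1, 1], giving D = diag(1, 5, 1, 1, 1, 1) and L = D - A. Computing the eigenvalues of L and sorting gives [0, 1, 1, 1, 1, 6]. The Fiedler value lambda_2 = 1 is strictly positive, so the graph is connected. The largest eigenvalue, 6, is at most the vertex count 6.

1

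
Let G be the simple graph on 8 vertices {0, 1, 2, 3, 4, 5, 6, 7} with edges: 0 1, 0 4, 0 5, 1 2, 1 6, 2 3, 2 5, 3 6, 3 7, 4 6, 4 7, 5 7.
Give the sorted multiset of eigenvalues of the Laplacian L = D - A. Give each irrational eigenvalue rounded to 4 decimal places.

Reading degrees in the order [0, 1, 2, 3, 4, 5, 6, 7] gives [3, 3, 3, 3, 3, 3, 3, 3]; set D = diag(3, 3, 3, 3, 3, 3, 3, 3) and form L = D - A. L is symmetric positive semidefinite, so every eigenvalue is real and nonnegative. The single zero eigenvalue shows the graph is connected. The eigenvalues sum to 24, which equals trace(L) = 2|E|.

[0, 2, 2, 2, 4, 4, 4, 6]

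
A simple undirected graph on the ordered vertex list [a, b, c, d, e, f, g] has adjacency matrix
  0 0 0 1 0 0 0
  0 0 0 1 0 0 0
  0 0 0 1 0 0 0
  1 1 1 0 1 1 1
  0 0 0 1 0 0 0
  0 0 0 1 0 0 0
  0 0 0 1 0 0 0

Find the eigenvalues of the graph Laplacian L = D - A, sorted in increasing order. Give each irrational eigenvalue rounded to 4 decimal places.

Reading degrees in the order [a, b, c, d, e, f, g] gives [1, 1, 1, 6, 1, 1, 1]; set D = diag(1, 1, 1, 6, 1, 1, 1) and form L = D - A. L is symmetric positive semidefinite, so every eigenvalue is real and nonnegative. The single zero eigenvalue shows the graph is connected.

[0, 1, 1, 1, 1, 1, 7]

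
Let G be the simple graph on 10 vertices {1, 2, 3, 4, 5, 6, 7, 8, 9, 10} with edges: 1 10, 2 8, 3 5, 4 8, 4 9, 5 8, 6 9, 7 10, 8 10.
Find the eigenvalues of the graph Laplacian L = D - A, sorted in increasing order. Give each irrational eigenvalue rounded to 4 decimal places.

[0, 0.2207, 0.3298, 0.7073, 1, 1.4285, 2.3268, 3.0917, 3.5074, 5.3876]

Reading degrees in the order [1, 2, 3, 4, 5, 6, 7, 8, 9, 10] gives [1, 1, 1, 2, 2, 1, 1, 4, 2, 3]; set D = diag(1, 1, 1, 2, 2, 1, 1, 4, 2, 3) and form L = D - A. The multiplicity of 0 as a Laplacian eigenvalue equals the number of connected components. There is one zero in the spectrum, matching the 1 component. The largest eigenvalue, 5.3876, is at most the vertex count 10.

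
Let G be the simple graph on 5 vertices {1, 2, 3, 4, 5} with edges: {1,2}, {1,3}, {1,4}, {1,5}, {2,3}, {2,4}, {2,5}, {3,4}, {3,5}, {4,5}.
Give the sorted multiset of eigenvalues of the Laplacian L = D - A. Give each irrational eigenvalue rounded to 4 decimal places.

[0, 5, 5, 5, 5]

With the vertex order [1, 2, 3, 4, 5], the degrees are [4, 4, 4, 4, 4], giving D = diag(4, 4, 4, 4, 4) and L = D - A. The multiplicity of 0 as a Laplacian eigenvalue equals the number of connected components. The single zero eigenvalue shows the graph is connected. There is one zero in the spectrum, matching the 1 component.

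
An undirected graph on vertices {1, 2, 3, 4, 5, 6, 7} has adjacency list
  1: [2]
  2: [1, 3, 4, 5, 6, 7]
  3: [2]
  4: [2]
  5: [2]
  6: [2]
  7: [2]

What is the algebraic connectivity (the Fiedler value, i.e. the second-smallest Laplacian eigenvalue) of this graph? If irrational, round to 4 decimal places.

With the vertex order [1, 2, 3, 4, 5, 6, 7], the degrees are [1, 6, 1, 1, 1, 1, 1], giving D = diag(1, 6, 1, 1, 1, 1, 1) and L = D - A. The sorted Laplacian eigenvalues are [0, 1, 1, 1, 1, 1, 7]; the algebraic connectivity is the second entry, 1. The eigenvalues sum to 12, which equals trace(L) = 2|E|.

1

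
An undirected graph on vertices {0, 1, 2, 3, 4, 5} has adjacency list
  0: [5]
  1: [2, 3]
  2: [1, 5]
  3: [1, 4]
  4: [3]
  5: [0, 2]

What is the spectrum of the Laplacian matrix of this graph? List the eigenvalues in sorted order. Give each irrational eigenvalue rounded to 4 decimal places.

[0, 0.2679, 1, 2, 3, 3.7321]

With the vertex order [0, 1, 2, 3, 4, 5], the degrees are [1, 2, 2, 2, 1, 2], giving D = diag(1, 2, 2, 2, 1, 2) and L = D - A. Since every row of L sums to 0, the all-ones vector is in the kernel and 0 is an eigenvalue.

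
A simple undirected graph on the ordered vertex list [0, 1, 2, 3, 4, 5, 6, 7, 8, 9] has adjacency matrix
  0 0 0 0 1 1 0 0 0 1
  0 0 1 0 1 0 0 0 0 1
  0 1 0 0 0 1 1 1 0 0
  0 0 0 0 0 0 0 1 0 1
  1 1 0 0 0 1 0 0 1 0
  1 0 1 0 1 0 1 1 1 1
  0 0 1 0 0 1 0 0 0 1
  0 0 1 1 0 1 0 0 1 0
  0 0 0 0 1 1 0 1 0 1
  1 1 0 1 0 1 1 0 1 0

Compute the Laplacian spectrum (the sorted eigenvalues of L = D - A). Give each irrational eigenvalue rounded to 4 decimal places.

Reading degrees in the order [0, 1, 2, 3, 4, 5, 6, 7, 8, 9] gives [3, 3, 4, 2, 4, 7, 3, 4, 4, 6]; set D = diag(3, 3, 4, 2, 4, 7, 3, 4, 4, 6) and form L = D - A. The multiplicity of 0 as a Laplacian eigenvalue equals the number of connected components. The eigenvalues sum to 40, which equals trace(L) = 2|E|.

[0, 1.6601, 2.2845, 2.7512, 3.0724, 3.9457, 4.9581, 5.7752, 7.2443, 8.3086]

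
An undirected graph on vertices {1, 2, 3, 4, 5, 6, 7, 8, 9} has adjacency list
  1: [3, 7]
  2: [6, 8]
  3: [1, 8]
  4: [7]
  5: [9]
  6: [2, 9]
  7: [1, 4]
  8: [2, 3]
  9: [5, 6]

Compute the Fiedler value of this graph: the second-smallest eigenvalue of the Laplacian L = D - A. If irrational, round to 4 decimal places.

With the vertex order [1, 2, 3, 4, 5, 6, 7, 8, 9], the degrees are [2, 2, 2, 1, 1, 2, 2, 2, 2], giving D = diag(2, 2, 2, 1, 1, 2, 2, 2, 2) and L = D - A. The smallest Laplacian eigenvalue is always 0. The next one, lambda_2 = 0.1206, measures how hard the graph is to disconnect: larger values mean better connectivity.

0.1206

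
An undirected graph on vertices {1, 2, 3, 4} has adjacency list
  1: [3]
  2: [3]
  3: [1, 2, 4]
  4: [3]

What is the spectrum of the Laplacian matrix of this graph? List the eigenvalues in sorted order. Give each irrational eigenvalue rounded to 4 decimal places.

[0, 1, 1, 4]

With the vertex order [1, 2, 3, 4], the degrees are [1, 1, 3, 1], giving D = diag(1, 1, 3, 1) and L = D - A. L is symmetric positive semidefinite, so every eigenvalue is real and nonnegative. The eigenvalues sum to 6, which equals trace(L) = 2|E|.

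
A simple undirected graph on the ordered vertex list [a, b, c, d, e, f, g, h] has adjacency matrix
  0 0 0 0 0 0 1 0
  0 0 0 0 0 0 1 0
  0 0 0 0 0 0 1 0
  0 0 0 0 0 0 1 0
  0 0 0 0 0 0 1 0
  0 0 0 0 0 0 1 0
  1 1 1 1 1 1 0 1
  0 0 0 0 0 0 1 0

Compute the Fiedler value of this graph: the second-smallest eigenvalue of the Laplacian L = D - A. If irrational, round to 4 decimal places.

With the vertex order [a, b, c, d, e, f, g, h], the degrees are [1, 1, 1, 1, 1, 1, 7, 1], giving D = diag(1, 1, 1, 1, 1, 1, 7, 1) and L = D - A. Computing the eigenvalues of L and sorting gives [0, 1, 1, 1, 1, 1, 1, 8]. The Fiedler value lambda_2 = 1 is strictly positive, so the graph is connected. By the matrix-tree theorem the graph has (1/8) * product of the nonzero eigenvalues = 1 spanning tree.

1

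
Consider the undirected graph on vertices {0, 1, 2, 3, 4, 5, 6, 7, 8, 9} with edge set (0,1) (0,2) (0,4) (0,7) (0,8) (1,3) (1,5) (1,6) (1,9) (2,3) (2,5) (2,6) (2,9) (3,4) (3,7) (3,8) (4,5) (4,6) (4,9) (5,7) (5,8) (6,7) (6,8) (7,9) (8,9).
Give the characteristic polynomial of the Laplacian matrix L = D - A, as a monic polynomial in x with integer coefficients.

x^10 - 50x^9 + 1100x^8 - 14000x^7 + 113750x^6 - 612500x^5 + 2187500x^4 - 5000000x^3 + 6640625x^2 - 3906250x

With the vertex order [0, 1, 2, 3, 4, 5, 6, 7, 8, 9], the degrees are [5, 5, 5, 5, 5, 5, 5, 5, 5, 5], giving D = diag(5, 5, 5, 5, 5, 5, 5, 5, 5, 5) and L = D - A. L has integer entries, so p(x) = det(xI - L) has integer coefficients. Expanding the determinant yields x^10 - 50x^9 + 1100x^8 - 14000x^7 + 113750x^6 - 612500x^5 + 2187500x^4 - 5000000x^3 + 6640625x^2 - 3906250x. The coefficient of x^9 equals -trace(L) = -50, matching the sum of degrees. The eigenvalues sum to 50, which equals trace(L) = 2|E|.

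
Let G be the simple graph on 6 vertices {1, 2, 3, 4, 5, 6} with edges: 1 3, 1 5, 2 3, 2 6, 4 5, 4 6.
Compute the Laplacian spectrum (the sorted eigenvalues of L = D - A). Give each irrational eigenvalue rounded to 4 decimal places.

[0, 1, 1, 3, 3, 4]

With the vertex order [1, 2, 3, 4, 5, 6], the degrees are [2, 2, 2, 2, 2, 2], giving D = diag(2, 2, 2, 2, 2, 2) and L = D - A. Diagonalising L (or applying a numerical eigensolver to the 6x6 matrix) gives the spectrum above. The single zero eigenvalue shows the graph is connected. There is one zero in the spectrum, matching the 1 component. The eigenvalues sum to 12, which equals trace(L) = 2|E|.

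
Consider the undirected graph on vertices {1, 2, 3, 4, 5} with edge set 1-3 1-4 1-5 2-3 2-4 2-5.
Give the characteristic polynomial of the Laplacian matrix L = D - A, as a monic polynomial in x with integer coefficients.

Each diagonal entry of L is the vertex degree and each off-diagonal entry is -1 where an edge is present, 0 otherwise; in the order [1, 2, 3, 4, 5] the diagonal is [3, 3, 2, 2, 2]. Computing det(xI - L) by cofactor expansion (or equivalently via sum-over-permutations) gives x^5 - 12x^4 + 51x^3 - 92x^2 + 60x. Since p(0) = det(-L) = 0, x divides p(x). The largest eigenvalue, 5, is at most the vertex count 5. There is one zero in the spectrum, matching the 1 component.

x^5 - 12x^4 + 51x^3 - 92x^2 + 60x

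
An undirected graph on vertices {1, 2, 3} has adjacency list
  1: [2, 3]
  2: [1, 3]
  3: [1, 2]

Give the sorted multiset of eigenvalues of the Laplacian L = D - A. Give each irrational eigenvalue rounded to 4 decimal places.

[0, 3, 3]

Reading degrees in the order [1, 2, 3] gives [2, 2, 2]; set D = diag(2, 2, 2) and form L = D - A. Diagonalising L (or applying a numerical eigensolver to the 3x3 matrix) gives the spectrum above. The single zero eigenvalue shows the graph is connected. By the matrix-tree theorem the graph has (1/3) * product of the nonzero eigenvalues = 3 spanning trees.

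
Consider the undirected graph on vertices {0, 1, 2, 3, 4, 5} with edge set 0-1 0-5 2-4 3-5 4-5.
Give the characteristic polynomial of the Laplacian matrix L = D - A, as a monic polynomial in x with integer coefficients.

x^6 - 10x^5 + 35x^4 - 52x^3 + 31x^2 - 6x

Reading degrees in the order [0, 1, 2, 3, 4, 5] gives [2, 1, 1, 1, 2, 3]; set D = diag(2, 1, 1, 1, 2, 3) and form L = D - A. Computing det(xI - L) by cofactor expansion (or equivalently via sum-over-permutations) gives x^6 - 10x^5 + 35x^4 - 52x^3 + 31x^2 - 6x. The constant term is 0 because L is singular (the all-ones vector lies in its kernel). The eigenvalues sum to 10, which equals trace(L) = 2|E|.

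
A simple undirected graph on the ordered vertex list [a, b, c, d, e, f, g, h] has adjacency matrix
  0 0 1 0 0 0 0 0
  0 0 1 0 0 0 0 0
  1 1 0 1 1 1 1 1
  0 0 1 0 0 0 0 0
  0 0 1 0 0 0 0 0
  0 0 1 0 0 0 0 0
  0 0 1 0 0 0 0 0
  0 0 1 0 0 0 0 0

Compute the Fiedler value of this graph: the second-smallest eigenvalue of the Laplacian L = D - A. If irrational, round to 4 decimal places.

1

With the vertex order [a, b, c, d, e, f, g, h], the degrees are [1, 1, 7, 1, 1, 1, 1, 1], giving D = diag(1, 1, 7, 1, 1, 1, 1, 1) and L = D - A. The smallest Laplacian eigenvalue is always 0. The next one, lambda_2 = 1, measures how hard the graph is to disconnect: larger values mean better connectivity.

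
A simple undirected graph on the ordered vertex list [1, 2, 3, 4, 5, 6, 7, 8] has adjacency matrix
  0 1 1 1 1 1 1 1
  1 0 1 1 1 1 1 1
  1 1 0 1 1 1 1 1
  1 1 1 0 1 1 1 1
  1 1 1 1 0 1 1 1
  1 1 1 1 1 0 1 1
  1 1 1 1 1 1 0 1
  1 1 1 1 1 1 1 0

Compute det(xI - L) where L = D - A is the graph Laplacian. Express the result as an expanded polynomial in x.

x^8 - 56x^7 + 1344x^6 - 17920x^5 + 143360x^4 - 688128x^3 + 1835008x^2 - 2097152x

With the vertex order [1, 2, 3, 4, 5, 6, 7, 8], the degrees are [7, 7, 7, 7, 7, 7, 7, 7], giving D = diag(7, 7, 7, 7, 7, 7, 7, 7) and L = D - A. Computing det(xI - L) by cofactor expansion (or equivalently via sum-over-permutations) gives x^8 - 56x^7 + 1344x^6 - 17920x^5 + 143360x^4 - 688128x^3 + 1835008x^2 - 2097152x. Since p(0) = det(-L) = 0, x divides p(x).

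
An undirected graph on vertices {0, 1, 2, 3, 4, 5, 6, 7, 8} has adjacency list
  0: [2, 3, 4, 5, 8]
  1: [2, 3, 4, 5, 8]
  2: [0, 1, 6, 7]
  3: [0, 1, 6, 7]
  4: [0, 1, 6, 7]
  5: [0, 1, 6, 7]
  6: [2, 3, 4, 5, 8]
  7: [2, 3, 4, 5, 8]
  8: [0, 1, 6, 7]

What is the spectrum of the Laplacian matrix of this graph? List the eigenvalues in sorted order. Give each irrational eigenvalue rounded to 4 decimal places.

Each diagonal entry of L is the vertex degree and each off-diagonal entry is -1 where an edge is present, 0 otherwise; in the order [0, 1, 2, 3, 4, 5, 6, 7, 8] the diagonal is [5, 5, 4, 4, 4, 4, 5, 5, 4]. Since every row of L sums to 0, the all-ones vector is in the kernel and 0 is an eigenvalue. By the matrix-tree theorem the graph has (1/9) * product of the nonzero eigenvalues = 32000 spanning trees.

[0, 4, 4, 4, 4, 5, 5, 5, 9]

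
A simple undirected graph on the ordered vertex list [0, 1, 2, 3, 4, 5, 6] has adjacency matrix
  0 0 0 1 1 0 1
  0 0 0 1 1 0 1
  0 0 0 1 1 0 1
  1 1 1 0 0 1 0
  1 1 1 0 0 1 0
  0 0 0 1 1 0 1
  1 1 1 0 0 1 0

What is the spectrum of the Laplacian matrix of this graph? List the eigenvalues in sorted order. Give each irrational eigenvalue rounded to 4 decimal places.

Reading degrees in the order [0, 1, 2, 3, 4, 5, 6] gives [3, 3, 3, 4, 4, 3, 4]; set D = diag(3, 3, 3, 4, 4, 3, 4) and form L = D - A. Diagonalising L (or applying a numerical eigensolver to the 7x7 matrix) gives the spectrum above. The largest eigenvalue, 7, is at most the vertex count 7.

[0, 3, 3, 3, 4, 4, 7]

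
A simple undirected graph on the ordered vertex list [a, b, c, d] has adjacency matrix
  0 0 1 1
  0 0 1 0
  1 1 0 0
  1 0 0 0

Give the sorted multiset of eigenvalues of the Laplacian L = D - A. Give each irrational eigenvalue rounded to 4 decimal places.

[0, 0.5858, 2, 3.4142]

Each diagonal entry of L is the vertex degree and each off-diagonal entry is -1 where an edge is present, 0 otherwise; in the order [a, b, c, d] the diagonal is [2, 1, 2, 1]. Since every row of L sums to 0, the all-ones vector is in the kernel and 0 is an eigenvalue. The single zero eigenvalue shows the graph is connected.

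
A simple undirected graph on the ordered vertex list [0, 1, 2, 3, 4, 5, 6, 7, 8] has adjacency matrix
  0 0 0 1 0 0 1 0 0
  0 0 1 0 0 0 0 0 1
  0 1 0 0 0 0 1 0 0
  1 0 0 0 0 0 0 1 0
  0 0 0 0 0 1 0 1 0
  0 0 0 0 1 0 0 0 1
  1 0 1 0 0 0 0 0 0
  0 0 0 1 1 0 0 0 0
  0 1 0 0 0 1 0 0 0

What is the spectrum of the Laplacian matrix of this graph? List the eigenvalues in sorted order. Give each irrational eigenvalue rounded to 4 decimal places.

Each diagonal entry of L is the vertex degree and each off-diagonal entry is -1 where an edge is present, 0 otherwise; in the order [0, 1, 2, 3, 4, 5, 6, 7, 8] the diagonal is [2, 2, 2, 2, 2, 2, 2, 2, 2]. Diagonalising L (or applying a numerical eigensolver to the 9x9 matrix) gives the spectrum above. The single zero eigenvalue shows the graph is connected.

[0, 0.4679, 0.4679, 1.6527, 1.6527, 3, 3, 3.8794, 3.8794]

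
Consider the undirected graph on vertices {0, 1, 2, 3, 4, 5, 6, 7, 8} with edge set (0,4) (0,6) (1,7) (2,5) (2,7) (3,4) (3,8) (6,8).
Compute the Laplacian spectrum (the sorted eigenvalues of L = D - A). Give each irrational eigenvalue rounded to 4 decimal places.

With the vertex order [0, 1, 2, 3, 4, 5, 6, 7, 8], the degrees are [2, 1, 2, 2, 2, 1, 2, 2, 2], giving D = diag(2, 1, 2, 2, 2, 1, 2, 2, 2) and L = D - A. Since every row of L sums to 0, the all-ones vector is in the kernel and 0 is an eigenvalue. The 2 zero eigenvalues correspond to the 2 connected components. The eigenvalues sum to 16, which equals trace(L) = 2|E|. The largest eigenvalue, 3.6180, is at most the vertex count 9.

[0, 0, 0.5858, 1.3820, 1.3820, 2, 3.4142, 3.6180, 3.6180]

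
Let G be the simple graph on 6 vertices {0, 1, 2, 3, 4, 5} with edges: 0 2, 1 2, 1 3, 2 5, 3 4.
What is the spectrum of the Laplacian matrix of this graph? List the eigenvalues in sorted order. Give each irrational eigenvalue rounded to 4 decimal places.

[0, 0.3249, 1, 1.4608, 3, 4.2143]

Reading degrees in the order [0, 1, 2, 3, 4, 5] gives [1, 2, 3, 2, 1, 1]; set D = diag(1, 2, 3, 2, 1, 1) and form L = D - A. L is symmetric positive semidefinite, so every eigenvalue is real and nonnegative. The single zero eigenvalue shows the graph is connected. There is one zero in the spectrum, matching the 1 component.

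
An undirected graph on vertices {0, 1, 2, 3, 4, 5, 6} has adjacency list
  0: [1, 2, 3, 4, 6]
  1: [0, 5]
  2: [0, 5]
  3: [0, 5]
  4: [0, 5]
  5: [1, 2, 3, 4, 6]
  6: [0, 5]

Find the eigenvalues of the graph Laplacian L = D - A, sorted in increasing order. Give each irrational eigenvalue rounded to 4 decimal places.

[0, 2, 2, 2, 2, 5, 7]

Each diagonal entry of L is the vertex degree and each off-diagonal entry is -1 where an edge is present, 0 otherwise; in the order [0, 1, 2, 3, 4, 5, 6] the diagonal is [5, 2, 2, 2, 2, 5, 2]. L is symmetric positive semidefinite, so every eigenvalue is real and nonnegative.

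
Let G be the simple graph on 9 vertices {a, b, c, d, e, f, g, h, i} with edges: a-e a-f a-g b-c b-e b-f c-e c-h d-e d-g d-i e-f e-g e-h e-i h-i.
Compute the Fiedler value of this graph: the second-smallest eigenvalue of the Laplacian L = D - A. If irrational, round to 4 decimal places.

With the vertex order [a, b, c, d, e, f, g, h, i], the degrees are [3, 3, 3, 3, 8, 3, 3, 3, 3], giving D = diag(3, 3, 3, 3, 8, 3, 3, 3, 3) and L = D - A. The sorted Laplacian eigenvalues are [0, 1.5858, 1.5858, 3, 3, 4.4142, 4.4142, 5, 9]; the algebraic connectivity is the second entry, 1.5858. By the matrix-tree theorem the graph has (1/9) * product of the nonzero eigenvalues = 2205 spanning trees.

1.5858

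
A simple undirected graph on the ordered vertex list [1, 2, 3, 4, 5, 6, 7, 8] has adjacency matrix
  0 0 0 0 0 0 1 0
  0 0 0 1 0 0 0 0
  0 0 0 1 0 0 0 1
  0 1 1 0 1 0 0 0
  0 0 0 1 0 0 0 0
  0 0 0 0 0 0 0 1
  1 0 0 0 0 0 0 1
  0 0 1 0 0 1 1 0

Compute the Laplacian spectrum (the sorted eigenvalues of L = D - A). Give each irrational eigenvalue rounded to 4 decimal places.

With the vertex order [1, 2, 3, 4, 5, 6, 7, 8], the degrees are [1, 1, 2, 3, 1, 1, 2, 3], giving D = diag(1, 1, 2, 3, 1, 1, 2, 3) and L = D - A. Since every row of L sums to 0, the all-ones vector is in the kernel and 0 is an eigenvalue. The single zero eigenvalue shows the graph is connected. There is one zero in the spectrum, matching the 1 component. The largest eigenvalue, 4.4763, is at most the vertex count 8.

[0, 0.2137, 0.6177, 1, 1.4977, 2.3537, 3.8408, 4.4763]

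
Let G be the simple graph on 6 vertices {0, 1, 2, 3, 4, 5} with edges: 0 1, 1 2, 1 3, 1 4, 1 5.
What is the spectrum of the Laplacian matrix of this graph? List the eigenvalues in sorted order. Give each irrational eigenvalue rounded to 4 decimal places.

With the vertex order [0, 1, 2, 3, 4, 5], the degrees are [1, 5, 1, 1, 1, 1], giving D = diag(1, 5, 1, 1, 1, 1) and L = D - A. Diagonalising L (or applying a numerical eigensolver to the 6x6 matrix) gives the spectrum above. The largest eigenvalue, 6, is at most the vertex count 6. There is one zero in the spectrum, matching the 1 component.

[0, 1, 1, 1, 1, 6]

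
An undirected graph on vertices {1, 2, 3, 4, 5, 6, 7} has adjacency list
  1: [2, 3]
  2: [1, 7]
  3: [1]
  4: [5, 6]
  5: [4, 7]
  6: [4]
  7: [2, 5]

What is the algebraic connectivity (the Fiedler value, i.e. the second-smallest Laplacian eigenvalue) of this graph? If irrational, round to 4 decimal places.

0.1981

Reading degrees in the order [1, 2, 3, 4, 5, 6, 7] gives [2, 2, 1, 2, 2, 1, 2]; set D = diag(2, 2, 1, 2, 2, 1, 2) and form L = D - A. The sorted Laplacian eigenvalues are [0, 0.1981, 0.7530, 1.5550, 2.4450, 3.2470, 3.8019]; the algebraic connectivity is the second entry, 0.1981. By the matrix-tree theorem the graph has (1/7) * product of the nonzero eigenvalues = 1 spanning tree.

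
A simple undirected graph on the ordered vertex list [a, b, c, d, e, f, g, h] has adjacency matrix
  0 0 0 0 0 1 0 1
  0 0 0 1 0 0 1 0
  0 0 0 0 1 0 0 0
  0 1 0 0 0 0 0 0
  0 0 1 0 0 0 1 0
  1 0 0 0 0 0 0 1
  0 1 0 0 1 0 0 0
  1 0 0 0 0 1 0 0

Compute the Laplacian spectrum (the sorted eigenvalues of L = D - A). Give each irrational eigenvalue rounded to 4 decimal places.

Each diagonal entry of L is the vertex degree and each off-diagonal entry is -1 where an edge is present, 0 otherwise; in the order [a, b, c, d, e, f, g, h] the diagonal is [2, 2, 1, 1, 2, 2, 2, 2]. The multiplicity of 0 as a Laplacian eigenvalue equals the number of connected components. The 2 zero eigenvalues correspond to the 2 connected components. The eigenvalues sum to 14, which equals trace(L) = 2|E|. The largest eigenvalue, 3.6180, is at most the vertex count 8.

[0, 0, 0.3820, 1.3820, 2.6180, 3, 3, 3.6180]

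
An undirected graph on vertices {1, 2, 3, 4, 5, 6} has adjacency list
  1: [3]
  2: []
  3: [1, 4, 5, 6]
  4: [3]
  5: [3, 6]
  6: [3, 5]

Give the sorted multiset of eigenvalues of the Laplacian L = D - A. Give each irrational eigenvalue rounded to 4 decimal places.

[0, 0, 1, 1, 3, 5]

Reading degrees in the order [1, 2, 3, 4, 5, 6] gives [1, 0, 4, 1, 2, 2]; set D = diag(1, 0, 4, 1, 2, 2) and form L = D - A. Diagonalising L (or applying a numerical eigensolver to the 6x6 matrix) gives the spectrum above. The 2 zero eigenvalues correspond to the 2 connected components. The eigenvalues sum to 10, which equals trace(L) = 2|E|. The largest eigenvalue, 5, is at most the vertex count 6.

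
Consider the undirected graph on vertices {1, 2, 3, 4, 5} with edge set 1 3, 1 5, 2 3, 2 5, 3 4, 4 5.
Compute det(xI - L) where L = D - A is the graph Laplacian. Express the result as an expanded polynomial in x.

x^5 - 12x^4 + 51x^3 - 92x^2 + 60x

With the vertex order [1, 2, 3, 4, 5], the degrees are [2, 2, 3, 2, 3], giving D = diag(2, 2, 3, 2, 3) and L = D - A. The eigenvalues of L are [0, 2, 2, 3, 5]; the characteristic polynomial is the product of (x - lambda_i), which multiplies out to x^5 - 12x^4 + 51x^3 - 92x^2 + 60x. The coefficient of x^4 equals -trace(L) = -12, matching the sum of degrees. The largest eigenvalue, 5, is at most the vertex count 5. By the matrix-tree theorem the graph has (1/5) * product of the nonzero eigenvalues = 12 spanning trees.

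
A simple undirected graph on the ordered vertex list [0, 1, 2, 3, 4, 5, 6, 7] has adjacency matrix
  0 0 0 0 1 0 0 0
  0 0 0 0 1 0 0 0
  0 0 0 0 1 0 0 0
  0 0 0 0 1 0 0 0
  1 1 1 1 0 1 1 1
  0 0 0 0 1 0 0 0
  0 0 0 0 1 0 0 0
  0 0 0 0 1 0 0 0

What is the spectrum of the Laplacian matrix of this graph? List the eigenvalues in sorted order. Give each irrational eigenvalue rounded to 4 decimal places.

Reading degrees in the order [0, 1, 2, 3, 4, 5, 6, 7] gives [1, 1, 1, 1, 7, 1, 1, 1]; set D = diag(1, 1, 1, 1, 7, 1, 1, 1) and form L = D - A. Since every row of L sums to 0, the all-ones vector is in the kernel and 0 is an eigenvalue. The single zero eigenvalue shows the graph is connected. The eigenvalues sum to 14, which equals trace(L) = 2|E|.

[0, 1, 1, 1, 1, 1, 1, 8]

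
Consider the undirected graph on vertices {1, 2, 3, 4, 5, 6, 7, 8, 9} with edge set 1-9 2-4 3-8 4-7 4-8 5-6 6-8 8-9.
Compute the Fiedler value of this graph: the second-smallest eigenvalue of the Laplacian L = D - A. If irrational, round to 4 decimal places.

0.3047

Reading degrees in the order [1, 2, 3, 4, 5, 6, 7, 8, 9] gives [1, 1, 1, 3, 1, 2, 1, 4, 2]; set D = diag(1, 1, 1, 3, 1, 2, 1, 4, 2) and form L = D - A. The smallest Laplacian eigenvalue is always 0. The next one, lambda_2 = 0.3047, measures how hard the graph is to disconnect: larger values mean better connectivity. By the matrix-tree theorem the graph has (1/9) * product of the nonzero eigenvalues = 1 spanning tree. The eigenvalues sum to 16, which equals trace(L) = 2|E|.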